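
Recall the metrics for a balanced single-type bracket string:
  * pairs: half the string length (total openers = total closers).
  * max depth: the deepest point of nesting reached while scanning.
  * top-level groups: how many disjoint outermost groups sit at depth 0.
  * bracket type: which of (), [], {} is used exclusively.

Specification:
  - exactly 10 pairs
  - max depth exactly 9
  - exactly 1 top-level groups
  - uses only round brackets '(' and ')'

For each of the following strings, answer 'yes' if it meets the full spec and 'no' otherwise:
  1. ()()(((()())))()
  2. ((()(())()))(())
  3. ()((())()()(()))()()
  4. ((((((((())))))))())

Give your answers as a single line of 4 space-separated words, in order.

Answer: no no no yes

Derivation:
String 1 '()()(((()())))()': depth seq [1 0 1 0 1 2 3 4 3 4 3 2 1 0 1 0]
  -> pairs=8 depth=4 groups=4 -> no
String 2 '((()(())()))(())': depth seq [1 2 3 2 3 4 3 2 3 2 1 0 1 2 1 0]
  -> pairs=8 depth=4 groups=2 -> no
String 3 '()((())()()(()))()()': depth seq [1 0 1 2 3 2 1 2 1 2 1 2 3 2 1 0 1 0 1 0]
  -> pairs=10 depth=3 groups=4 -> no
String 4 '((((((((())))))))())': depth seq [1 2 3 4 5 6 7 8 9 8 7 6 5 4 3 2 1 2 1 0]
  -> pairs=10 depth=9 groups=1 -> yes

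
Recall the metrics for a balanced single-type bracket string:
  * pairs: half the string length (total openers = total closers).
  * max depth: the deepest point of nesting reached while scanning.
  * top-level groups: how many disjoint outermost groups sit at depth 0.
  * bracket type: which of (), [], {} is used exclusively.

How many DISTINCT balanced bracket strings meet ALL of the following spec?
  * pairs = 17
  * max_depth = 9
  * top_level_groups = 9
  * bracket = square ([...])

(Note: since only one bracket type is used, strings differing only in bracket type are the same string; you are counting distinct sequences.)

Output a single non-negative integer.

Spec: pairs=17 depth=9 groups=9
Count(depth <= 9) = 389367
Count(depth <= 8) = 389358
Count(depth == 9) = 389367 - 389358 = 9

Answer: 9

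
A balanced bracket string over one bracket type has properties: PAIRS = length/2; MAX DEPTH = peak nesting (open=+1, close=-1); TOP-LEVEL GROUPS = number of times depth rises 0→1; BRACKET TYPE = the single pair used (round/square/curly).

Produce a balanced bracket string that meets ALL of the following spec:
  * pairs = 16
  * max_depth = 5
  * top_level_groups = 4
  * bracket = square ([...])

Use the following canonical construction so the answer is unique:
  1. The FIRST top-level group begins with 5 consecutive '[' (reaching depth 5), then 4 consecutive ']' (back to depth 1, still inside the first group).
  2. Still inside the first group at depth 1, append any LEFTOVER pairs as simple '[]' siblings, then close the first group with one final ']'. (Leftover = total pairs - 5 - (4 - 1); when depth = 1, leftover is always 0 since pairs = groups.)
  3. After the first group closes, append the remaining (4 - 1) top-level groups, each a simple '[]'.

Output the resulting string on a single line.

Spec: pairs=16 depth=5 groups=4
Leftover pairs = 16 - 5 - (4-1) = 8
First group: deep chain of depth 5 + 8 sibling pairs
Remaining 3 groups: simple '[]' each

Answer: [[[[[]]]][][][][][][][][]][][][]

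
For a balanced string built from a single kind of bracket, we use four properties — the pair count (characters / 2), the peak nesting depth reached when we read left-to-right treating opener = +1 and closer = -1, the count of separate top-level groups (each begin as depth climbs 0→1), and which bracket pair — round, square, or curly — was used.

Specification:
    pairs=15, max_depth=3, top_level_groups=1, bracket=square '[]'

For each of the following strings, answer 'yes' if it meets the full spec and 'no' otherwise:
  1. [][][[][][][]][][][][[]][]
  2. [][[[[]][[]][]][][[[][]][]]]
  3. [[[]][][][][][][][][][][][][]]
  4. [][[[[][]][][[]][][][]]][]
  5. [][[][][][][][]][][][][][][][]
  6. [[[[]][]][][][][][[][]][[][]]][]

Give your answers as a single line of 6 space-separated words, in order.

String 1 '[][][[][][][]][][][][[]][]': depth seq [1 0 1 0 1 2 1 2 1 2 1 2 1 0 1 0 1 0 1 0 1 2 1 0 1 0]
  -> pairs=13 depth=2 groups=8 -> no
String 2 '[][[[[]][[]][]][][[[][]][]]]': depth seq [1 0 1 2 3 4 3 2 3 4 3 2 3 2 1 2 1 2 3 4 3 4 3 2 3 2 1 0]
  -> pairs=14 depth=4 groups=2 -> no
String 3 '[[[]][][][][][][][][][][][][]]': depth seq [1 2 3 2 1 2 1 2 1 2 1 2 1 2 1 2 1 2 1 2 1 2 1 2 1 2 1 2 1 0]
  -> pairs=15 depth=3 groups=1 -> yes
String 4 '[][[[[][]][][[]][][][]]][]': depth seq [1 0 1 2 3 4 3 4 3 2 3 2 3 4 3 2 3 2 3 2 3 2 1 0 1 0]
  -> pairs=13 depth=4 groups=3 -> no
String 5 '[][[][][][][][]][][][][][][][]': depth seq [1 0 1 2 1 2 1 2 1 2 1 2 1 2 1 0 1 0 1 0 1 0 1 0 1 0 1 0 1 0]
  -> pairs=15 depth=2 groups=9 -> no
String 6 '[[[[]][]][][][][][[][]][[][]]][]': depth seq [1 2 3 4 3 2 3 2 1 2 1 2 1 2 1 2 1 2 3 2 3 2 1 2 3 2 3 2 1 0 1 0]
  -> pairs=16 depth=4 groups=2 -> no

Answer: no no yes no no no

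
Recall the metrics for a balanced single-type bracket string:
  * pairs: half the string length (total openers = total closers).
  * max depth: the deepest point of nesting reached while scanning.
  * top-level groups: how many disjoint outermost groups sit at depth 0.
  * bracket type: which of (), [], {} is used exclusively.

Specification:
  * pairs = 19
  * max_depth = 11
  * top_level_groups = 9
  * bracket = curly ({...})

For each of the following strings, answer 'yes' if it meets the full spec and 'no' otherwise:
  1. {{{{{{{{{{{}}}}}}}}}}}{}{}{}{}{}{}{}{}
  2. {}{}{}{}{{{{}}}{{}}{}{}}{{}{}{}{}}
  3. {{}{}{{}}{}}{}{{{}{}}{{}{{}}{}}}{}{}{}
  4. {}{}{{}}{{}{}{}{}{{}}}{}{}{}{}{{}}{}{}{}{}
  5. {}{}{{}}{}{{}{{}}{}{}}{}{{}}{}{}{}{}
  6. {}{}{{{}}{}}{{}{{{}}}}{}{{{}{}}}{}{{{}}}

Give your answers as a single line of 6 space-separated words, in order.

String 1 '{{{{{{{{{{{}}}}}}}}}}}{}{}{}{}{}{}{}{}': depth seq [1 2 3 4 5 6 7 8 9 10 11 10 9 8 7 6 5 4 3 2 1 0 1 0 1 0 1 0 1 0 1 0 1 0 1 0 1 0]
  -> pairs=19 depth=11 groups=9 -> yes
String 2 '{}{}{}{}{{{{}}}{{}}{}{}}{{}{}{}{}}': depth seq [1 0 1 0 1 0 1 0 1 2 3 4 3 2 1 2 3 2 1 2 1 2 1 0 1 2 1 2 1 2 1 2 1 0]
  -> pairs=17 depth=4 groups=6 -> no
String 3 '{{}{}{{}}{}}{}{{{}{}}{{}{{}}{}}}{}{}{}': depth seq [1 2 1 2 1 2 3 2 1 2 1 0 1 0 1 2 3 2 3 2 1 2 3 2 3 4 3 2 3 2 1 0 1 0 1 0 1 0]
  -> pairs=19 depth=4 groups=6 -> no
String 4 '{}{}{{}}{{}{}{}{}{{}}}{}{}{}{}{{}}{}{}{}{}': depth seq [1 0 1 0 1 2 1 0 1 2 1 2 1 2 1 2 1 2 3 2 1 0 1 0 1 0 1 0 1 0 1 2 1 0 1 0 1 0 1 0 1 0]
  -> pairs=21 depth=3 groups=13 -> no
String 5 '{}{}{{}}{}{{}{{}}{}{}}{}{{}}{}{}{}{}': depth seq [1 0 1 0 1 2 1 0 1 0 1 2 1 2 3 2 1 2 1 2 1 0 1 0 1 2 1 0 1 0 1 0 1 0 1 0]
  -> pairs=18 depth=3 groups=11 -> no
String 6 '{}{}{{{}}{}}{{}{{{}}}}{}{{{}{}}}{}{{{}}}': depth seq [1 0 1 0 1 2 3 2 1 2 1 0 1 2 1 2 3 4 3 2 1 0 1 0 1 2 3 2 3 2 1 0 1 0 1 2 3 2 1 0]
  -> pairs=20 depth=4 groups=8 -> no

Answer: yes no no no no no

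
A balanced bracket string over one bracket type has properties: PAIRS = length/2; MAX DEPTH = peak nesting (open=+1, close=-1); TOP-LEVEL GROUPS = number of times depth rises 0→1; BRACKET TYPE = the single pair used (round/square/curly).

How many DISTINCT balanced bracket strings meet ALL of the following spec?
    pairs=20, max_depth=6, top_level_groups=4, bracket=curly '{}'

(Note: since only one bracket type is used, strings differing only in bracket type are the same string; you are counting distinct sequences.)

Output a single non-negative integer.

Answer: 215389524

Derivation:
Spec: pairs=20 depth=6 groups=4
Count(depth <= 6) = 548569896
Count(depth <= 5) = 333180372
Count(depth == 6) = 548569896 - 333180372 = 215389524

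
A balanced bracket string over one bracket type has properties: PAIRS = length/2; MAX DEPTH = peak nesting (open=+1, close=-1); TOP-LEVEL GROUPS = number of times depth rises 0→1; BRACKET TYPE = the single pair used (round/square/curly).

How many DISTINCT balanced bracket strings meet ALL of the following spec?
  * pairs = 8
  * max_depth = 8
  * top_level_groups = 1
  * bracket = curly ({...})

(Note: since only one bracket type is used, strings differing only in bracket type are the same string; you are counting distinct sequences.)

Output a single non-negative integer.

Answer: 1

Derivation:
Spec: pairs=8 depth=8 groups=1
Count(depth <= 8) = 429
Count(depth <= 7) = 428
Count(depth == 8) = 429 - 428 = 1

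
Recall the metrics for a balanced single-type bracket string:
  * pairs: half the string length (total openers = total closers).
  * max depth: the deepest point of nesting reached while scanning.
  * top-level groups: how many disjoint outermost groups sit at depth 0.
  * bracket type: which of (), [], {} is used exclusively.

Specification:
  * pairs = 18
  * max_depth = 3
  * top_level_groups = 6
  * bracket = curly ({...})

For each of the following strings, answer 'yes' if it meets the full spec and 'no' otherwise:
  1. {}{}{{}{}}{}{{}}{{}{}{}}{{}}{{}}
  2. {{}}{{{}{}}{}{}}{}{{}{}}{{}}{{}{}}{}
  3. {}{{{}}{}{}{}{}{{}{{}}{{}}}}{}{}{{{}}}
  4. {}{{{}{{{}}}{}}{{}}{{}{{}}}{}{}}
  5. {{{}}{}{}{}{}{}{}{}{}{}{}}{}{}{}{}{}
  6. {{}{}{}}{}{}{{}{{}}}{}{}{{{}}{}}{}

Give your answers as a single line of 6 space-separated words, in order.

Answer: no no no no yes no

Derivation:
String 1 '{}{}{{}{}}{}{{}}{{}{}{}}{{}}{{}}': depth seq [1 0 1 0 1 2 1 2 1 0 1 0 1 2 1 0 1 2 1 2 1 2 1 0 1 2 1 0 1 2 1 0]
  -> pairs=16 depth=2 groups=8 -> no
String 2 '{{}}{{{}{}}{}{}}{}{{}{}}{{}}{{}{}}{}': depth seq [1 2 1 0 1 2 3 2 3 2 1 2 1 2 1 0 1 0 1 2 1 2 1 0 1 2 1 0 1 2 1 2 1 0 1 0]
  -> pairs=18 depth=3 groups=7 -> no
String 3 '{}{{{}}{}{}{}{}{{}{{}}{{}}}}{}{}{{{}}}': depth seq [1 0 1 2 3 2 1 2 1 2 1 2 1 2 1 2 3 2 3 4 3 2 3 4 3 2 1 0 1 0 1 0 1 2 3 2 1 0]
  -> pairs=19 depth=4 groups=5 -> no
String 4 '{}{{{}{{{}}}{}}{{}}{{}{{}}}{}{}}': depth seq [1 0 1 2 3 2 3 4 5 4 3 2 3 2 1 2 3 2 1 2 3 2 3 4 3 2 1 2 1 2 1 0]
  -> pairs=16 depth=5 groups=2 -> no
String 5 '{{{}}{}{}{}{}{}{}{}{}{}{}}{}{}{}{}{}': depth seq [1 2 3 2 1 2 1 2 1 2 1 2 1 2 1 2 1 2 1 2 1 2 1 2 1 0 1 0 1 0 1 0 1 0 1 0]
  -> pairs=18 depth=3 groups=6 -> yes
String 6 '{{}{}{}}{}{}{{}{{}}}{}{}{{{}}{}}{}': depth seq [1 2 1 2 1 2 1 0 1 0 1 0 1 2 1 2 3 2 1 0 1 0 1 0 1 2 3 2 1 2 1 0 1 0]
  -> pairs=17 depth=3 groups=8 -> no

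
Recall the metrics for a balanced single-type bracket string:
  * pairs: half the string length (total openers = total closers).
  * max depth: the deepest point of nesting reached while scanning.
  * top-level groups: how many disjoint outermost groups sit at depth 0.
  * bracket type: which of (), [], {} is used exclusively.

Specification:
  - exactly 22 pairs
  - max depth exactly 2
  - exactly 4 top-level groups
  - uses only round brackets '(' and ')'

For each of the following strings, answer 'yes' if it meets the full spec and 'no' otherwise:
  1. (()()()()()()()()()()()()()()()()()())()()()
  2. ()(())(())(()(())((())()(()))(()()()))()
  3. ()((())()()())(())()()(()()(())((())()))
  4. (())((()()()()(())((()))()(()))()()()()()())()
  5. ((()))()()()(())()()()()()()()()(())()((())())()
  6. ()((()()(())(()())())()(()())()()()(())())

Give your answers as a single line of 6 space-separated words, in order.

Answer: yes no no no no no

Derivation:
String 1 '(()()()()()()()()()()()()()()()()()())()()()': depth seq [1 2 1 2 1 2 1 2 1 2 1 2 1 2 1 2 1 2 1 2 1 2 1 2 1 2 1 2 1 2 1 2 1 2 1 2 1 0 1 0 1 0 1 0]
  -> pairs=22 depth=2 groups=4 -> yes
String 2 '()(())(())(()(())((())()(()))(()()()))()': depth seq [1 0 1 2 1 0 1 2 1 0 1 2 1 2 3 2 1 2 3 4 3 2 3 2 3 4 3 2 1 2 3 2 3 2 3 2 1 0 1 0]
  -> pairs=20 depth=4 groups=5 -> no
String 3 '()((())()()())(())()()(()()(())((())()))': depth seq [1 0 1 2 3 2 1 2 1 2 1 2 1 0 1 2 1 0 1 0 1 0 1 2 1 2 1 2 3 2 1 2 3 4 3 2 3 2 1 0]
  -> pairs=20 depth=4 groups=6 -> no
String 4 '(())((()()()()(())((()))()(()))()()()()()())()': depth seq [1 2 1 0 1 2 3 2 3 2 3 2 3 2 3 4 3 2 3 4 5 4 3 2 3 2 3 4 3 2 1 2 1 2 1 2 1 2 1 2 1 2 1 0 1 0]
  -> pairs=23 depth=5 groups=3 -> no
String 5 '((()))()()()(())()()()()()()()()(())()((())())()': depth seq [1 2 3 2 1 0 1 0 1 0 1 0 1 2 1 0 1 0 1 0 1 0 1 0 1 0 1 0 1 0 1 0 1 2 1 0 1 0 1 2 3 2 1 2 1 0 1 0]
  -> pairs=24 depth=3 groups=17 -> no
String 6 '()((()()(())(()())())()(()())()()()(())())': depth seq [1 0 1 2 3 2 3 2 3 4 3 2 3 4 3 4 3 2 3 2 1 2 1 2 3 2 3 2 1 2 1 2 1 2 1 2 3 2 1 2 1 0]
  -> pairs=21 depth=4 groups=2 -> no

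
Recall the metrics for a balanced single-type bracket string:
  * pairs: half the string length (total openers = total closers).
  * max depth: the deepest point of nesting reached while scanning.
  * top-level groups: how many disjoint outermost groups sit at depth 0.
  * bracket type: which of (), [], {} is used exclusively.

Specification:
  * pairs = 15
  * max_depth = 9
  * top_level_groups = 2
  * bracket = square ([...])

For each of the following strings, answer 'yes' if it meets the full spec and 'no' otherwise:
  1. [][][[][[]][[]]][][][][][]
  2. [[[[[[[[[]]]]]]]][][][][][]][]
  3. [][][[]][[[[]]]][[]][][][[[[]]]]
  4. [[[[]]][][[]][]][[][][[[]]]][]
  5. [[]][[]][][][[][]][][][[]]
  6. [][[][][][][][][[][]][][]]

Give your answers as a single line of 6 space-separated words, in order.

Answer: no yes no no no no

Derivation:
String 1 '[][][[][[]][[]]][][][][][]': depth seq [1 0 1 0 1 2 1 2 3 2 1 2 3 2 1 0 1 0 1 0 1 0 1 0 1 0]
  -> pairs=13 depth=3 groups=8 -> no
String 2 '[[[[[[[[[]]]]]]]][][][][][]][]': depth seq [1 2 3 4 5 6 7 8 9 8 7 6 5 4 3 2 1 2 1 2 1 2 1 2 1 2 1 0 1 0]
  -> pairs=15 depth=9 groups=2 -> yes
String 3 '[][][[]][[[[]]]][[]][][][[[[]]]]': depth seq [1 0 1 0 1 2 1 0 1 2 3 4 3 2 1 0 1 2 1 0 1 0 1 0 1 2 3 4 3 2 1 0]
  -> pairs=16 depth=4 groups=8 -> no
String 4 '[[[[]]][][[]][]][[][][[[]]]][]': depth seq [1 2 3 4 3 2 1 2 1 2 3 2 1 2 1 0 1 2 1 2 1 2 3 4 3 2 1 0 1 0]
  -> pairs=15 depth=4 groups=3 -> no
String 5 '[[]][[]][][][[][]][][][[]]': depth seq [1 2 1 0 1 2 1 0 1 0 1 0 1 2 1 2 1 0 1 0 1 0 1 2 1 0]
  -> pairs=13 depth=2 groups=8 -> no
String 6 '[][[][][][][][][[][]][][]]': depth seq [1 0 1 2 1 2 1 2 1 2 1 2 1 2 1 2 3 2 3 2 1 2 1 2 1 0]
  -> pairs=13 depth=3 groups=2 -> no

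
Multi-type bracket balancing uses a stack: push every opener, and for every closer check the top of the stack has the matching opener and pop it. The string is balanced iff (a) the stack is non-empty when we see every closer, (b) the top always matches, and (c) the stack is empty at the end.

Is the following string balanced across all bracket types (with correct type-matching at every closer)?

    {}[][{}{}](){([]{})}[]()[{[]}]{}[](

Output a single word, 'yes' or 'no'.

pos 0: push '{'; stack = {
pos 1: '}' matches '{'; pop; stack = (empty)
pos 2: push '['; stack = [
pos 3: ']' matches '['; pop; stack = (empty)
pos 4: push '['; stack = [
pos 5: push '{'; stack = [{
pos 6: '}' matches '{'; pop; stack = [
pos 7: push '{'; stack = [{
pos 8: '}' matches '{'; pop; stack = [
pos 9: ']' matches '['; pop; stack = (empty)
pos 10: push '('; stack = (
pos 11: ')' matches '('; pop; stack = (empty)
pos 12: push '{'; stack = {
pos 13: push '('; stack = {(
pos 14: push '['; stack = {([
pos 15: ']' matches '['; pop; stack = {(
pos 16: push '{'; stack = {({
pos 17: '}' matches '{'; pop; stack = {(
pos 18: ')' matches '('; pop; stack = {
pos 19: '}' matches '{'; pop; stack = (empty)
pos 20: push '['; stack = [
pos 21: ']' matches '['; pop; stack = (empty)
pos 22: push '('; stack = (
pos 23: ')' matches '('; pop; stack = (empty)
pos 24: push '['; stack = [
pos 25: push '{'; stack = [{
pos 26: push '['; stack = [{[
pos 27: ']' matches '['; pop; stack = [{
pos 28: '}' matches '{'; pop; stack = [
pos 29: ']' matches '['; pop; stack = (empty)
pos 30: push '{'; stack = {
pos 31: '}' matches '{'; pop; stack = (empty)
pos 32: push '['; stack = [
pos 33: ']' matches '['; pop; stack = (empty)
pos 34: push '('; stack = (
end: stack still non-empty (() → INVALID
Verdict: unclosed openers at end: ( → no

Answer: no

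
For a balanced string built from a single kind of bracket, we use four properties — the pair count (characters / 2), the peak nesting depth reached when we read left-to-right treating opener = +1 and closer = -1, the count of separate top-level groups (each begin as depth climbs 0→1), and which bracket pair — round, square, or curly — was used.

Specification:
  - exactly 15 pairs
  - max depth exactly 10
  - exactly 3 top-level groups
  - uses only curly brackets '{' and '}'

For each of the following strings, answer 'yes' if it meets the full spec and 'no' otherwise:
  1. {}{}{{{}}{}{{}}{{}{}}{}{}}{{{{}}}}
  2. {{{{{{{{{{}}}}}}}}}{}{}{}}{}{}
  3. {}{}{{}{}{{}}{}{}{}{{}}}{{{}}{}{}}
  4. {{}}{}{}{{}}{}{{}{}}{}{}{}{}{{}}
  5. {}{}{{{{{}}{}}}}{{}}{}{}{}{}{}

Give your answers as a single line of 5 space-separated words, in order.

String 1 '{}{}{{{}}{}{{}}{{}{}}{}{}}{{{{}}}}': depth seq [1 0 1 0 1 2 3 2 1 2 1 2 3 2 1 2 3 2 3 2 1 2 1 2 1 0 1 2 3 4 3 2 1 0]
  -> pairs=17 depth=4 groups=4 -> no
String 2 '{{{{{{{{{{}}}}}}}}}{}{}{}}{}{}': depth seq [1 2 3 4 5 6 7 8 9 10 9 8 7 6 5 4 3 2 1 2 1 2 1 2 1 0 1 0 1 0]
  -> pairs=15 depth=10 groups=3 -> yes
String 3 '{}{}{{}{}{{}}{}{}{}{{}}}{{{}}{}{}}': depth seq [1 0 1 0 1 2 1 2 1 2 3 2 1 2 1 2 1 2 1 2 3 2 1 0 1 2 3 2 1 2 1 2 1 0]
  -> pairs=17 depth=3 groups=4 -> no
String 4 '{{}}{}{}{{}}{}{{}{}}{}{}{}{}{{}}': depth seq [1 2 1 0 1 0 1 0 1 2 1 0 1 0 1 2 1 2 1 0 1 0 1 0 1 0 1 0 1 2 1 0]
  -> pairs=16 depth=2 groups=11 -> no
String 5 '{}{}{{{{{}}{}}}}{{}}{}{}{}{}{}': depth seq [1 0 1 0 1 2 3 4 5 4 3 4 3 2 1 0 1 2 1 0 1 0 1 0 1 0 1 0 1 0]
  -> pairs=15 depth=5 groups=9 -> no

Answer: no yes no no no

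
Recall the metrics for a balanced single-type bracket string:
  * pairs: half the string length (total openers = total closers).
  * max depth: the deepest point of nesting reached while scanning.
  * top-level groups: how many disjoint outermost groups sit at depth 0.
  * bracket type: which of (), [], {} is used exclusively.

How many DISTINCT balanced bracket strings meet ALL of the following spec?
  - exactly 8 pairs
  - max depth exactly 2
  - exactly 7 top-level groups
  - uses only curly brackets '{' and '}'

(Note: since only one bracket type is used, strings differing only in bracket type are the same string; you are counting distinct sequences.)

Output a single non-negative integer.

Answer: 7

Derivation:
Spec: pairs=8 depth=2 groups=7
Count(depth <= 2) = 7
Count(depth <= 1) = 0
Count(depth == 2) = 7 - 0 = 7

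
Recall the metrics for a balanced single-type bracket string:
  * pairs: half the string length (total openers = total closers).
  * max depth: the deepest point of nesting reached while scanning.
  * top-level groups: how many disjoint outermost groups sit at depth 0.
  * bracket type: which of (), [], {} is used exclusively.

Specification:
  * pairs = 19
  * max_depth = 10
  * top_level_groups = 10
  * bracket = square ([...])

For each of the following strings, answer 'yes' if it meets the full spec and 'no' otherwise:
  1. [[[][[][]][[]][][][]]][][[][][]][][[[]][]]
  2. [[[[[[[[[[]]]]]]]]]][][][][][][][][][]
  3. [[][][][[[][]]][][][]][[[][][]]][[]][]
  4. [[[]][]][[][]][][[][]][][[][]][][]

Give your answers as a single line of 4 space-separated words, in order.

Answer: no yes no no

Derivation:
String 1 '[[[][[][]][[]][][][]]][][[][][]][][[[]][]]': depth seq [1 2 3 2 3 4 3 4 3 2 3 4 3 2 3 2 3 2 3 2 1 0 1 0 1 2 1 2 1 2 1 0 1 0 1 2 3 2 1 2 1 0]
  -> pairs=21 depth=4 groups=5 -> no
String 2 '[[[[[[[[[[]]]]]]]]]][][][][][][][][][]': depth seq [1 2 3 4 5 6 7 8 9 10 9 8 7 6 5 4 3 2 1 0 1 0 1 0 1 0 1 0 1 0 1 0 1 0 1 0 1 0]
  -> pairs=19 depth=10 groups=10 -> yes
String 3 '[[][][][[[][]]][][][]][[[][][]]][[]][]': depth seq [1 2 1 2 1 2 1 2 3 4 3 4 3 2 1 2 1 2 1 2 1 0 1 2 3 2 3 2 3 2 1 0 1 2 1 0 1 0]
  -> pairs=19 depth=4 groups=4 -> no
String 4 '[[[]][]][[][]][][[][]][][[][]][][]': depth seq [1 2 3 2 1 2 1 0 1 2 1 2 1 0 1 0 1 2 1 2 1 0 1 0 1 2 1 2 1 0 1 0 1 0]
  -> pairs=17 depth=3 groups=8 -> no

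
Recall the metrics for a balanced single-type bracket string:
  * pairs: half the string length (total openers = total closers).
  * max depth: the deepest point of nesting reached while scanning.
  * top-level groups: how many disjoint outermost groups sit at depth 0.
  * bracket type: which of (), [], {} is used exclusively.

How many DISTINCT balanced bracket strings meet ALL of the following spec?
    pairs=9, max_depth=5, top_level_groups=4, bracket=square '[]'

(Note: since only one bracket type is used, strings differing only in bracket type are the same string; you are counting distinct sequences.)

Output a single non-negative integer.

Answer: 40

Derivation:
Spec: pairs=9 depth=5 groups=4
Count(depth <= 5) = 568
Count(depth <= 4) = 528
Count(depth == 5) = 568 - 528 = 40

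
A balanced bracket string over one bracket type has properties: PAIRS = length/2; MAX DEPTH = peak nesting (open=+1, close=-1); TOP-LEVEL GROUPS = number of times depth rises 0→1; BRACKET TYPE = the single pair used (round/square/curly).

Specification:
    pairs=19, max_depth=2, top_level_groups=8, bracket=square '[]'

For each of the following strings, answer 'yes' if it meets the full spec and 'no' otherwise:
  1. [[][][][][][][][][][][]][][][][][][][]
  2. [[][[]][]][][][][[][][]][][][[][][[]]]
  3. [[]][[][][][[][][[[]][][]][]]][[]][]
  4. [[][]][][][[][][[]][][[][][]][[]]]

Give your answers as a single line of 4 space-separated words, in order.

String 1 '[[][][][][][][][][][][]][][][][][][][]': depth seq [1 2 1 2 1 2 1 2 1 2 1 2 1 2 1 2 1 2 1 2 1 2 1 0 1 0 1 0 1 0 1 0 1 0 1 0 1 0]
  -> pairs=19 depth=2 groups=8 -> yes
String 2 '[[][[]][]][][][][[][][]][][][[][][[]]]': depth seq [1 2 1 2 3 2 1 2 1 0 1 0 1 0 1 0 1 2 1 2 1 2 1 0 1 0 1 0 1 2 1 2 1 2 3 2 1 0]
  -> pairs=19 depth=3 groups=8 -> no
String 3 '[[]][[][][][[][][[[]][][]][]]][[]][]': depth seq [1 2 1 0 1 2 1 2 1 2 1 2 3 2 3 2 3 4 5 4 3 4 3 4 3 2 3 2 1 0 1 2 1 0 1 0]
  -> pairs=18 depth=5 groups=4 -> no
String 4 '[[][]][][][[][][[]][][[][][]][[]]]': depth seq [1 2 1 2 1 0 1 0 1 0 1 2 1 2 1 2 3 2 1 2 1 2 3 2 3 2 3 2 1 2 3 2 1 0]
  -> pairs=17 depth=3 groups=4 -> no

Answer: yes no no no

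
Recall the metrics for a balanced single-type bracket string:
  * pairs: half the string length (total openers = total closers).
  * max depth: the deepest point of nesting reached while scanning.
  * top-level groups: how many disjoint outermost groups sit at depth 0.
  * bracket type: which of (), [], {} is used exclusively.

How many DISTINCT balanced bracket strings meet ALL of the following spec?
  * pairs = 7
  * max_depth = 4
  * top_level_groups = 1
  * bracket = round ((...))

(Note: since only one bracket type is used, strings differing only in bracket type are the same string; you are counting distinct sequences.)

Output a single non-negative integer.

Answer: 57

Derivation:
Spec: pairs=7 depth=4 groups=1
Count(depth <= 4) = 89
Count(depth <= 3) = 32
Count(depth == 4) = 89 - 32 = 57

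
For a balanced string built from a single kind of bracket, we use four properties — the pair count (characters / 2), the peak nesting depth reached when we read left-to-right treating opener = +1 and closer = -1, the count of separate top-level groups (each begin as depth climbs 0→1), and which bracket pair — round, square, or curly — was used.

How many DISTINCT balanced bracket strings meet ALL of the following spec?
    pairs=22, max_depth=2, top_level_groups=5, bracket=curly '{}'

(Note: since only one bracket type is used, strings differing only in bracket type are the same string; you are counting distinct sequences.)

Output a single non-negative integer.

Spec: pairs=22 depth=2 groups=5
Count(depth <= 2) = 5985
Count(depth <= 1) = 0
Count(depth == 2) = 5985 - 0 = 5985

Answer: 5985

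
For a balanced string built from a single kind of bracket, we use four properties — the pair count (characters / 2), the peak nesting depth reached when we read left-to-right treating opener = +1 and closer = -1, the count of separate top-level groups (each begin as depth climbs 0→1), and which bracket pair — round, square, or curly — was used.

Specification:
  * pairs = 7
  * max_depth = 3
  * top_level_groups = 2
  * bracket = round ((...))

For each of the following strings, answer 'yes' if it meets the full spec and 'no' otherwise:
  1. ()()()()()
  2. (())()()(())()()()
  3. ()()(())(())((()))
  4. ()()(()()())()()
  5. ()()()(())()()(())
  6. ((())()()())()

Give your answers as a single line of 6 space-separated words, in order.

Answer: no no no no no yes

Derivation:
String 1 '()()()()()': depth seq [1 0 1 0 1 0 1 0 1 0]
  -> pairs=5 depth=1 groups=5 -> no
String 2 '(())()()(())()()()': depth seq [1 2 1 0 1 0 1 0 1 2 1 0 1 0 1 0 1 0]
  -> pairs=9 depth=2 groups=7 -> no
String 3 '()()(())(())((()))': depth seq [1 0 1 0 1 2 1 0 1 2 1 0 1 2 3 2 1 0]
  -> pairs=9 depth=3 groups=5 -> no
String 4 '()()(()()())()()': depth seq [1 0 1 0 1 2 1 2 1 2 1 0 1 0 1 0]
  -> pairs=8 depth=2 groups=5 -> no
String 5 '()()()(())()()(())': depth seq [1 0 1 0 1 0 1 2 1 0 1 0 1 0 1 2 1 0]
  -> pairs=9 depth=2 groups=7 -> no
String 6 '((())()()())()': depth seq [1 2 3 2 1 2 1 2 1 2 1 0 1 0]
  -> pairs=7 depth=3 groups=2 -> yes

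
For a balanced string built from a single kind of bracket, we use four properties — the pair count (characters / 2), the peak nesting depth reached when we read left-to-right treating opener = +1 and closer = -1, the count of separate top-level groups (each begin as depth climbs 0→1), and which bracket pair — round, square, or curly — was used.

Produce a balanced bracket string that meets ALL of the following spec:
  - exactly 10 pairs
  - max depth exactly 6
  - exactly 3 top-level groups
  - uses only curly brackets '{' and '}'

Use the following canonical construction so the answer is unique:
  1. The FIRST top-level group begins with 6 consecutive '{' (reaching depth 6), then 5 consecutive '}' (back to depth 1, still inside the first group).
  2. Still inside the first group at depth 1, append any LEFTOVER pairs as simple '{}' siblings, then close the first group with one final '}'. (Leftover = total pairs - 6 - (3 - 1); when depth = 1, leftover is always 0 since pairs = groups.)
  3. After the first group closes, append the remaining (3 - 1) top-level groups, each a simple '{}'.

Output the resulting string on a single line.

Spec: pairs=10 depth=6 groups=3
Leftover pairs = 10 - 6 - (3-1) = 2
First group: deep chain of depth 6 + 2 sibling pairs
Remaining 2 groups: simple '{}' each

Answer: {{{{{{}}}}}{}{}}{}{}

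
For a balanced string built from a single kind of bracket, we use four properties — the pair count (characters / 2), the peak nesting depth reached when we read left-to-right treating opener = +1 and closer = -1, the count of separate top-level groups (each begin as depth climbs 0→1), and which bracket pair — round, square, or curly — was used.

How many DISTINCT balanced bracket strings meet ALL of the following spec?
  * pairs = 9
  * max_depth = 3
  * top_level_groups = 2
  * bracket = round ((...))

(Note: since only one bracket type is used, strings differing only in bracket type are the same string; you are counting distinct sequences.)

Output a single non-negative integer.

Answer: 312

Derivation:
Spec: pairs=9 depth=3 groups=2
Count(depth <= 3) = 320
Count(depth <= 2) = 8
Count(depth == 3) = 320 - 8 = 312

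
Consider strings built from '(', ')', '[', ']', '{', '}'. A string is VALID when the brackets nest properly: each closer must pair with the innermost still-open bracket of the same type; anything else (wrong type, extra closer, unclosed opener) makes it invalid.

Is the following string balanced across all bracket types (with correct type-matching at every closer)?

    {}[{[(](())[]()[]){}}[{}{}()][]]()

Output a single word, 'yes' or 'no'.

Answer: no

Derivation:
pos 0: push '{'; stack = {
pos 1: '}' matches '{'; pop; stack = (empty)
pos 2: push '['; stack = [
pos 3: push '{'; stack = [{
pos 4: push '['; stack = [{[
pos 5: push '('; stack = [{[(
pos 6: saw closer ']' but top of stack is '(' (expected ')') → INVALID
Verdict: type mismatch at position 6: ']' closes '(' → no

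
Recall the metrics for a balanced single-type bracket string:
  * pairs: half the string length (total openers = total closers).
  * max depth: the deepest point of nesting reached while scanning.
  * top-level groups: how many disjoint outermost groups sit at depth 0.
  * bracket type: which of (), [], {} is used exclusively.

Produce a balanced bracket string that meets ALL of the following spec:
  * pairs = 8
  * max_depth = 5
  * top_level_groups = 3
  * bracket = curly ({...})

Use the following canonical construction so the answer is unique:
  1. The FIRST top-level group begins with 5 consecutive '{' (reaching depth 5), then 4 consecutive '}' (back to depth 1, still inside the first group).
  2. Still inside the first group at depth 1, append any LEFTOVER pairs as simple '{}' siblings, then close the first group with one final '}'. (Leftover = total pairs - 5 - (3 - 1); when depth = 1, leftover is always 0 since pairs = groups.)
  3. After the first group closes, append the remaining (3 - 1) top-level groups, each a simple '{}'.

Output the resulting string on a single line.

Spec: pairs=8 depth=5 groups=3
Leftover pairs = 8 - 5 - (3-1) = 1
First group: deep chain of depth 5 + 1 sibling pairs
Remaining 2 groups: simple '{}' each

Answer: {{{{{}}}}{}}{}{}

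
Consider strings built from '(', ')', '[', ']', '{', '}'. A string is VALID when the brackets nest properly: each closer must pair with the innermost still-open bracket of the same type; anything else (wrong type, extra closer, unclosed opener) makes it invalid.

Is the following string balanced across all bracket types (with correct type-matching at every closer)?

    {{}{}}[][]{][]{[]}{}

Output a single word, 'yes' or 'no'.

Answer: no

Derivation:
pos 0: push '{'; stack = {
pos 1: push '{'; stack = {{
pos 2: '}' matches '{'; pop; stack = {
pos 3: push '{'; stack = {{
pos 4: '}' matches '{'; pop; stack = {
pos 5: '}' matches '{'; pop; stack = (empty)
pos 6: push '['; stack = [
pos 7: ']' matches '['; pop; stack = (empty)
pos 8: push '['; stack = [
pos 9: ']' matches '['; pop; stack = (empty)
pos 10: push '{'; stack = {
pos 11: saw closer ']' but top of stack is '{' (expected '}') → INVALID
Verdict: type mismatch at position 11: ']' closes '{' → no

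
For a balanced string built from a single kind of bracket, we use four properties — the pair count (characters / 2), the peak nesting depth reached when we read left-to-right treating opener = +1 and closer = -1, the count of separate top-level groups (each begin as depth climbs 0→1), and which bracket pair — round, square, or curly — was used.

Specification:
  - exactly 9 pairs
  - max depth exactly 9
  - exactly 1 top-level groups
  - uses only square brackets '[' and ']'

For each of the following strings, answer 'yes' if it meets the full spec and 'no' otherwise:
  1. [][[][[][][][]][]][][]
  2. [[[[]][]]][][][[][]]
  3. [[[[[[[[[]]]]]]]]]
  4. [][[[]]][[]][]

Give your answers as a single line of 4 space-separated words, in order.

String 1 '[][[][[][][][]][]][][]': depth seq [1 0 1 2 1 2 3 2 3 2 3 2 3 2 1 2 1 0 1 0 1 0]
  -> pairs=11 depth=3 groups=4 -> no
String 2 '[[[[]][]]][][][[][]]': depth seq [1 2 3 4 3 2 3 2 1 0 1 0 1 0 1 2 1 2 1 0]
  -> pairs=10 depth=4 groups=4 -> no
String 3 '[[[[[[[[[]]]]]]]]]': depth seq [1 2 3 4 5 6 7 8 9 8 7 6 5 4 3 2 1 0]
  -> pairs=9 depth=9 groups=1 -> yes
String 4 '[][[[]]][[]][]': depth seq [1 0 1 2 3 2 1 0 1 2 1 0 1 0]
  -> pairs=7 depth=3 groups=4 -> no

Answer: no no yes no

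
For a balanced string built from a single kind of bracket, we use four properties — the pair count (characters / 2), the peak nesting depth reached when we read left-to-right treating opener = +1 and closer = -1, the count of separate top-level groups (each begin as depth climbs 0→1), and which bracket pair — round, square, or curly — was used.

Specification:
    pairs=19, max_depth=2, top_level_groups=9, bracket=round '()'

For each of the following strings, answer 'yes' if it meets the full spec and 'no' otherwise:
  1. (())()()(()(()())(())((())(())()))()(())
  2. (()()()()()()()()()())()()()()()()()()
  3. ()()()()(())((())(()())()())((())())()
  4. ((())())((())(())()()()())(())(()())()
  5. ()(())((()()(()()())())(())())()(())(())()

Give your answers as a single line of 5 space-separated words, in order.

String 1 '(())()()(()(()())(())((())(())()))()(())': depth seq [1 2 1 0 1 0 1 0 1 2 1 2 3 2 3 2 1 2 3 2 1 2 3 4 3 2 3 4 3 2 3 2 1 0 1 0 1 2 1 0]
  -> pairs=20 depth=4 groups=6 -> no
String 2 '(()()()()()()()()()())()()()()()()()()': depth seq [1 2 1 2 1 2 1 2 1 2 1 2 1 2 1 2 1 2 1 2 1 0 1 0 1 0 1 0 1 0 1 0 1 0 1 0 1 0]
  -> pairs=19 depth=2 groups=9 -> yes
String 3 '()()()()(())((())(()())()())((())())()': depth seq [1 0 1 0 1 0 1 0 1 2 1 0 1 2 3 2 1 2 3 2 3 2 1 2 1 2 1 0 1 2 3 2 1 2 1 0 1 0]
  -> pairs=19 depth=3 groups=8 -> no
String 4 '((())())((())(())()()()())(())(()())()': depth seq [1 2 3 2 1 2 1 0 1 2 3 2 1 2 3 2 1 2 1 2 1 2 1 2 1 0 1 2 1 0 1 2 1 2 1 0 1 0]
  -> pairs=19 depth=3 groups=5 -> no
String 5 '()(())((()()(()()())())(())())()(())(())()': depth seq [1 0 1 2 1 0 1 2 3 2 3 2 3 4 3 4 3 4 3 2 3 2 1 2 3 2 1 2 1 0 1 0 1 2 1 0 1 2 1 0 1 0]
  -> pairs=21 depth=4 groups=7 -> no

Answer: no yes no no no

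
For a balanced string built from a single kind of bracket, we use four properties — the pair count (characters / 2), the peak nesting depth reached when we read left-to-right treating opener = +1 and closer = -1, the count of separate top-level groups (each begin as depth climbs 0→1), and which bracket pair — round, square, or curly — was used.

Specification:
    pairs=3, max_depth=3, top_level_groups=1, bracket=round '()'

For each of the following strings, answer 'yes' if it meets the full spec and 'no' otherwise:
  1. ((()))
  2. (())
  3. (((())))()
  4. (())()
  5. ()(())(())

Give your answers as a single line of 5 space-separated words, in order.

String 1 '((()))': depth seq [1 2 3 2 1 0]
  -> pairs=3 depth=3 groups=1 -> yes
String 2 '(())': depth seq [1 2 1 0]
  -> pairs=2 depth=2 groups=1 -> no
String 3 '(((())))()': depth seq [1 2 3 4 3 2 1 0 1 0]
  -> pairs=5 depth=4 groups=2 -> no
String 4 '(())()': depth seq [1 2 1 0 1 0]
  -> pairs=3 depth=2 groups=2 -> no
String 5 '()(())(())': depth seq [1 0 1 2 1 0 1 2 1 0]
  -> pairs=5 depth=2 groups=3 -> no

Answer: yes no no no no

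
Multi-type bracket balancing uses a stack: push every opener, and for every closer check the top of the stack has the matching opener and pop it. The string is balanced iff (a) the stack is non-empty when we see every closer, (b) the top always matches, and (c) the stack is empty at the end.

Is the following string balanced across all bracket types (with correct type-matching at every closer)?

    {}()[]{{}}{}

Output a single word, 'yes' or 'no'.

Answer: yes

Derivation:
pos 0: push '{'; stack = {
pos 1: '}' matches '{'; pop; stack = (empty)
pos 2: push '('; stack = (
pos 3: ')' matches '('; pop; stack = (empty)
pos 4: push '['; stack = [
pos 5: ']' matches '['; pop; stack = (empty)
pos 6: push '{'; stack = {
pos 7: push '{'; stack = {{
pos 8: '}' matches '{'; pop; stack = {
pos 9: '}' matches '{'; pop; stack = (empty)
pos 10: push '{'; stack = {
pos 11: '}' matches '{'; pop; stack = (empty)
end: stack empty → VALID
Verdict: properly nested → yes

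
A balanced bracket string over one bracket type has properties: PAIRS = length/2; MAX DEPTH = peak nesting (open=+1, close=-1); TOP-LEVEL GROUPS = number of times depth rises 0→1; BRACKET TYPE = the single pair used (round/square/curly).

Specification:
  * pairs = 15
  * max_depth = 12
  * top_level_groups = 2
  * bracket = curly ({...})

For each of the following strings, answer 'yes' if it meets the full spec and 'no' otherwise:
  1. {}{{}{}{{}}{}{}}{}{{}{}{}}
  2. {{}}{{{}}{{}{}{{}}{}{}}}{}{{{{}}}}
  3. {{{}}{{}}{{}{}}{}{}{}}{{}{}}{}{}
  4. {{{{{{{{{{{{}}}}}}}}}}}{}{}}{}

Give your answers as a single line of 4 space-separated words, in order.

String 1 '{}{{}{}{{}}{}{}}{}{{}{}{}}': depth seq [1 0 1 2 1 2 1 2 3 2 1 2 1 2 1 0 1 0 1 2 1 2 1 2 1 0]
  -> pairs=13 depth=3 groups=4 -> no
String 2 '{{}}{{{}}{{}{}{{}}{}{}}}{}{{{{}}}}': depth seq [1 2 1 0 1 2 3 2 1 2 3 2 3 2 3 4 3 2 3 2 3 2 1 0 1 0 1 2 3 4 3 2 1 0]
  -> pairs=17 depth=4 groups=4 -> no
String 3 '{{{}}{{}}{{}{}}{}{}{}}{{}{}}{}{}': depth seq [1 2 3 2 1 2 3 2 1 2 3 2 3 2 1 2 1 2 1 2 1 0 1 2 1 2 1 0 1 0 1 0]
  -> pairs=16 depth=3 groups=4 -> no
String 4 '{{{{{{{{{{{{}}}}}}}}}}}{}{}}{}': depth seq [1 2 3 4 5 6 7 8 9 10 11 12 11 10 9 8 7 6 5 4 3 2 1 2 1 2 1 0 1 0]
  -> pairs=15 depth=12 groups=2 -> yes

Answer: no no no yes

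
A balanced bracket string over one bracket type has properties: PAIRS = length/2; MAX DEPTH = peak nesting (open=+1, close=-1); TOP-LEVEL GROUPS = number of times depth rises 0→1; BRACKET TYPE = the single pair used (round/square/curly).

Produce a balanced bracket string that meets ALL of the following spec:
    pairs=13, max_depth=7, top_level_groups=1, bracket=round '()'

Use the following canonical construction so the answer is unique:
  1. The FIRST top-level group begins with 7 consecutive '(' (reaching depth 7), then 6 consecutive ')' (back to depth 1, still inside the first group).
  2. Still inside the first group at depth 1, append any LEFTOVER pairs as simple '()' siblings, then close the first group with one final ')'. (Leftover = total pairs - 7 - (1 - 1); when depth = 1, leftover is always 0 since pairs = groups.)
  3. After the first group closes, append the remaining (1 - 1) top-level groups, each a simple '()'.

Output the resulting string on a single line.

Answer: ((((((())))))()()()()()())

Derivation:
Spec: pairs=13 depth=7 groups=1
Leftover pairs = 13 - 7 - (1-1) = 6
First group: deep chain of depth 7 + 6 sibling pairs
Remaining 0 groups: simple '()' each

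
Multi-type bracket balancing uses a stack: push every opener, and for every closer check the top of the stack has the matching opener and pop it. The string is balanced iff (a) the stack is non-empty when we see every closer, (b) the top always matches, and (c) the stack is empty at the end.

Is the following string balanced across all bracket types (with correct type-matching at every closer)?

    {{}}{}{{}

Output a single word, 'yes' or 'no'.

Answer: no

Derivation:
pos 0: push '{'; stack = {
pos 1: push '{'; stack = {{
pos 2: '}' matches '{'; pop; stack = {
pos 3: '}' matches '{'; pop; stack = (empty)
pos 4: push '{'; stack = {
pos 5: '}' matches '{'; pop; stack = (empty)
pos 6: push '{'; stack = {
pos 7: push '{'; stack = {{
pos 8: '}' matches '{'; pop; stack = {
end: stack still non-empty ({) → INVALID
Verdict: unclosed openers at end: { → no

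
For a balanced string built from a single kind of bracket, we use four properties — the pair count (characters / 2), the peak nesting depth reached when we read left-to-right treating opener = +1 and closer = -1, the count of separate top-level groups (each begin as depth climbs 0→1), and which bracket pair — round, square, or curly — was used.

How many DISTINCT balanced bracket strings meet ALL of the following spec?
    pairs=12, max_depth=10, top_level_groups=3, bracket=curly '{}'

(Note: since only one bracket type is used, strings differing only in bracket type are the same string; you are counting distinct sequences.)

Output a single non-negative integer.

Spec: pairs=12 depth=10 groups=3
Count(depth <= 10) = 41990
Count(depth <= 9) = 41987
Count(depth == 10) = 41990 - 41987 = 3

Answer: 3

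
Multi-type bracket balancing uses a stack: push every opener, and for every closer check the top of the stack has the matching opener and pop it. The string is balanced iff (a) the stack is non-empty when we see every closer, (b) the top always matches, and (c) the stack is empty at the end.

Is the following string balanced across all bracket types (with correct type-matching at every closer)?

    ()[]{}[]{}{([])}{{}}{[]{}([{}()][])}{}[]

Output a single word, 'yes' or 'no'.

pos 0: push '('; stack = (
pos 1: ')' matches '('; pop; stack = (empty)
pos 2: push '['; stack = [
pos 3: ']' matches '['; pop; stack = (empty)
pos 4: push '{'; stack = {
pos 5: '}' matches '{'; pop; stack = (empty)
pos 6: push '['; stack = [
pos 7: ']' matches '['; pop; stack = (empty)
pos 8: push '{'; stack = {
pos 9: '}' matches '{'; pop; stack = (empty)
pos 10: push '{'; stack = {
pos 11: push '('; stack = {(
pos 12: push '['; stack = {([
pos 13: ']' matches '['; pop; stack = {(
pos 14: ')' matches '('; pop; stack = {
pos 15: '}' matches '{'; pop; stack = (empty)
pos 16: push '{'; stack = {
pos 17: push '{'; stack = {{
pos 18: '}' matches '{'; pop; stack = {
pos 19: '}' matches '{'; pop; stack = (empty)
pos 20: push '{'; stack = {
pos 21: push '['; stack = {[
pos 22: ']' matches '['; pop; stack = {
pos 23: push '{'; stack = {{
pos 24: '}' matches '{'; pop; stack = {
pos 25: push '('; stack = {(
pos 26: push '['; stack = {([
pos 27: push '{'; stack = {([{
pos 28: '}' matches '{'; pop; stack = {([
pos 29: push '('; stack = {([(
pos 30: ')' matches '('; pop; stack = {([
pos 31: ']' matches '['; pop; stack = {(
pos 32: push '['; stack = {([
pos 33: ']' matches '['; pop; stack = {(
pos 34: ')' matches '('; pop; stack = {
pos 35: '}' matches '{'; pop; stack = (empty)
pos 36: push '{'; stack = {
pos 37: '}' matches '{'; pop; stack = (empty)
pos 38: push '['; stack = [
pos 39: ']' matches '['; pop; stack = (empty)
end: stack empty → VALID
Verdict: properly nested → yes

Answer: yes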